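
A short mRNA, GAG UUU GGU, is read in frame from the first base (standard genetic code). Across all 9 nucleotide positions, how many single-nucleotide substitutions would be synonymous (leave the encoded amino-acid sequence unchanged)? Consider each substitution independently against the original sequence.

Codon 1 (GAG, Glu): 1 synonymous substitution.
Codon 2 (UUU, Phe): 1 synonymous substitution.
Codon 3 (GGU, Gly): 3 synonymous substitutions.
Total: 1 + 1 + 3 = 5.

5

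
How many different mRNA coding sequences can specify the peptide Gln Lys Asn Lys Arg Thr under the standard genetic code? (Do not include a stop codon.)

384

Gln: 2 codons.
Lys: 2 codons.
Asn: 2 codons.
Lys: 2 codons.
Arg: 6 codons.
Thr: 4 codons.
2 × 2 × 2 × 2 × 6 × 4 = 384.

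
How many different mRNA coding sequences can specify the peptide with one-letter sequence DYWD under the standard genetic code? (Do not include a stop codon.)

Asp: 2 codons.
Tyr: 2 codons.
Trp: 1 codon.
Asp: 2 codons.
2 × 2 × 1 × 2 = 8.

8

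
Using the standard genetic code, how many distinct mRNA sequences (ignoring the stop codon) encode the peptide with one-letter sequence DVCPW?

64

Asp: 2 codons.
Val: 4 codons.
Cys: 2 codons.
Pro: 4 codons.
Trp: 1 codon.
2 × 4 × 2 × 4 × 1 = 64.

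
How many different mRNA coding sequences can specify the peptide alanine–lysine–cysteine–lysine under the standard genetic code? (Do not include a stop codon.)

Ala: 4 codons.
Lys: 2 codons.
Cys: 2 codons.
Lys: 2 codons.
4 × 2 × 2 × 2 = 32.

32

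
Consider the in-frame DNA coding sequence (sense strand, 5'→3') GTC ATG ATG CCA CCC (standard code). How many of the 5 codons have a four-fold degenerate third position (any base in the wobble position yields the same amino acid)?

Codon 1 GTC (Val): third position 4-fold.
Codon 2 ATG (Met): third position 1-fold.
Codon 3 ATG (Met): third position 1-fold.
Codon 4 CCA (Pro): third position 4-fold.
Codon 5 CCC (Pro): third position 4-fold.
Four-fold degenerate third positions: 3.

3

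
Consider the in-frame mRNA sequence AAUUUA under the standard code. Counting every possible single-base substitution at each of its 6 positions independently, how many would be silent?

3

Codon 1 (AAU, Asn): 1 synonymous substitution.
Codon 2 (UUA, Leu): 2 synonymous substitutions.
Total: 1 + 2 = 3.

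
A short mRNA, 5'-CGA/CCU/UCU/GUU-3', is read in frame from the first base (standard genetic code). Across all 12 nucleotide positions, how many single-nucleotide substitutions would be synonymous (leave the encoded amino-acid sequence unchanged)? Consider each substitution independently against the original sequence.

13

Codon 1 (CGA, Arg): 4 synonymous substitutions.
Codon 2 (CCU, Pro): 3 synonymous substitutions.
Codon 3 (UCU, Ser): 3 synonymous substitutions.
Codon 4 (GUU, Val): 3 synonymous substitutions.
Total: 4 + 3 + 3 + 3 = 13.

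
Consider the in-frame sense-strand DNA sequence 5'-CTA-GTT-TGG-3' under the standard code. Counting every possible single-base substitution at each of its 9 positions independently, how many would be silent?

Codon 1 (CTA, Leu): 4 synonymous substitutions.
Codon 2 (GTT, Val): 3 synonymous substitutions.
Codon 3 (TGG, Trp): 0 synonymous substitutions.
Total: 4 + 3 + 0 = 7.

7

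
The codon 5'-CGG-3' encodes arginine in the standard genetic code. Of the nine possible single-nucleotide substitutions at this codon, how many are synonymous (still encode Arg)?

4

Position 1: AGG → 1 synonymous.
Position 2: none → 0 synonymous.
Position 3: CGU, CGC, CGA → 3 synonymous.
Total: 1 + 0 + 3 = 4.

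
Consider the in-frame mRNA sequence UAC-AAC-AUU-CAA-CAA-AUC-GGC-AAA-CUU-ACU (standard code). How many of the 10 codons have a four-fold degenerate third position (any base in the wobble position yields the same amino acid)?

Codon 1 UAC (Tyr): third position 2-fold.
Codon 2 AAC (Asn): third position 2-fold.
Codon 3 AUU (Ile): third position 3-fold.
Codon 4 CAA (Gln): third position 2-fold.
Codon 5 CAA (Gln): third position 2-fold.
Codon 6 AUC (Ile): third position 3-fold.
Codon 7 GGC (Gly): third position 4-fold.
Codon 8 AAA (Lys): third position 2-fold.
Codon 9 CUU (Leu): third position 4-fold.
Codon 10 ACU (Thr): third position 4-fold.
Four-fold degenerate third positions: 3.

3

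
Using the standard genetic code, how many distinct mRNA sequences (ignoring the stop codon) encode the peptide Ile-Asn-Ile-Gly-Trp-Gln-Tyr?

Ile: 3 codons.
Asn: 2 codons.
Ile: 3 codons.
Gly: 4 codons.
Trp: 1 codon.
Gln: 2 codons.
Tyr: 2 codons.
3 × 2 × 3 × 4 × 1 × 2 × 2 = 288.

288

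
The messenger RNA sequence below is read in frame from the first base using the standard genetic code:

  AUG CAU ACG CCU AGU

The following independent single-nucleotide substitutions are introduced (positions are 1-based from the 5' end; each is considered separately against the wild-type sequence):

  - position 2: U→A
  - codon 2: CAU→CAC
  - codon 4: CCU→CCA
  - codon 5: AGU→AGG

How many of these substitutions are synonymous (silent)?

2

Codon 1: AUG (Met) → AAG (Lys) — missense.
Codon 2: CAU (His) → CAC (His) — synonymous.
Codon 4: CCU (Pro) → CCA (Pro) — synonymous.
Codon 5: AGU (Ser) → AGG (Arg) — missense.
Synonymous: 2 of 4.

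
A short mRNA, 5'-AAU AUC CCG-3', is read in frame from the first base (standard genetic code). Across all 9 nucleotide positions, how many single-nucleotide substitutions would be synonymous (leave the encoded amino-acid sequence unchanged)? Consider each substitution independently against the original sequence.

Codon 1 (AAU, Asn): 1 synonymous substitution.
Codon 2 (AUC, Ile): 2 synonymous substitutions.
Codon 3 (CCG, Pro): 3 synonymous substitutions.
Total: 1 + 2 + 3 = 6.

6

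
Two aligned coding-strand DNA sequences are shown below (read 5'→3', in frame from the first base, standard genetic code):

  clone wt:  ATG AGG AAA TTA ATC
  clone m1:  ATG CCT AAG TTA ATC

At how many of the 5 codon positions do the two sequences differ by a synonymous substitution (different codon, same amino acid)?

Codon 1: ATG Met / ATG Met — identical.
Codon 2: AGG Arg / CCT Pro — nonsynonymous.
Codon 3: AAA Lys / AAG Lys — synonymous.
Codon 4: TTA Leu / TTA Leu — identical.
Codon 5: ATC Ile / ATC Ile — identical.
Synonymous differences: 1.

1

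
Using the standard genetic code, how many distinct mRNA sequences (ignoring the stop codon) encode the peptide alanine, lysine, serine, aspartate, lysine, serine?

1152

Ala: 4 codons.
Lys: 2 codons.
Ser: 6 codons.
Asp: 2 codons.
Lys: 2 codons.
Ser: 6 codons.
4 × 2 × 6 × 2 × 2 × 6 = 1152.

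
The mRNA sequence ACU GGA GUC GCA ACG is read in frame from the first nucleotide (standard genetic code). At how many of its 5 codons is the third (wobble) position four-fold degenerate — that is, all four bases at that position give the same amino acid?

5

Codon 1 ACU (Thr): third position 4-fold.
Codon 2 GGA (Gly): third position 4-fold.
Codon 3 GUC (Val): third position 4-fold.
Codon 4 GCA (Ala): third position 4-fold.
Codon 5 ACG (Thr): third position 4-fold.
Four-fold degenerate third positions: 5.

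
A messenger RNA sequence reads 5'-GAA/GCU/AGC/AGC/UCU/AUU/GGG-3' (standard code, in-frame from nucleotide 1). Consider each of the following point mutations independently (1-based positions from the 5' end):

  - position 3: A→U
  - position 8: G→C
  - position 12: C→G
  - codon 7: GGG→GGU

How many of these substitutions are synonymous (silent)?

Codon 1: GAA (Glu) → GAU (Asp) — missense.
Codon 3: AGC (Ser) → ACC (Thr) — missense.
Codon 4: AGC (Ser) → AGG (Arg) — missense.
Codon 7: GGG (Gly) → GGU (Gly) — synonymous.
Synonymous: 1 of 4.

1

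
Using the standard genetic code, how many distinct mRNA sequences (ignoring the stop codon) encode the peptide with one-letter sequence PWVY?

Pro: 4 codons.
Trp: 1 codon.
Val: 4 codons.
Tyr: 2 codons.
4 × 1 × 4 × 2 = 32.

32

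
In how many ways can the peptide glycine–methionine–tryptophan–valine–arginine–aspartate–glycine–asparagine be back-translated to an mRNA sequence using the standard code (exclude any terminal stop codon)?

1536

Gly: 4 codons.
Met: 1 codon.
Trp: 1 codon.
Val: 4 codons.
Arg: 6 codons.
Asp: 2 codons.
Gly: 4 codons.
Asn: 2 codons.
4 × 1 × 1 × 4 × 6 × 2 × 4 × 2 = 1536.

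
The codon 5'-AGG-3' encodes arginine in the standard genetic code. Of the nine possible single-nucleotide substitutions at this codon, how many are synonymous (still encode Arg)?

Position 1: CGG → 1 synonymous.
Position 2: none → 0 synonymous.
Position 3: AGA → 1 synonymous.
Total: 1 + 0 + 1 = 2.

2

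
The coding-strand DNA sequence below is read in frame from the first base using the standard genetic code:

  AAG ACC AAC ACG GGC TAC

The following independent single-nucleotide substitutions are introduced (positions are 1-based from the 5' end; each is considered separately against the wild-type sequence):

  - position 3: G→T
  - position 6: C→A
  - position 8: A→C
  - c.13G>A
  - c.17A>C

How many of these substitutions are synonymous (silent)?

Codon 1: AAG (Lys) → AAT (Asn) — missense.
Codon 2: ACC (Thr) → ACA (Thr) — synonymous.
Codon 3: AAC (Asn) → ACC (Thr) — missense.
Codon 5: GGC (Gly) → AGC (Ser) — missense.
Codon 6: TAC (Tyr) → TCC (Ser) — missense.
Synonymous: 1 of 5.

1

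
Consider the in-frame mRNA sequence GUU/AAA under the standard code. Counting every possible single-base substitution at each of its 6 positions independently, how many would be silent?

4

Codon 1 (GUU, Val): 3 synonymous substitutions.
Codon 2 (AAA, Lys): 1 synonymous substitution.
Total: 3 + 1 = 4.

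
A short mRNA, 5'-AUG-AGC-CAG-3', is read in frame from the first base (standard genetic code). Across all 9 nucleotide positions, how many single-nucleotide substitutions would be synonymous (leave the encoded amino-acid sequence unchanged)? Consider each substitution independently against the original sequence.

2

Codon 1 (AUG, Met): 0 synonymous substitutions.
Codon 2 (AGC, Ser): 1 synonymous substitution.
Codon 3 (CAG, Gln): 1 synonymous substitution.
Total: 0 + 1 + 1 = 2.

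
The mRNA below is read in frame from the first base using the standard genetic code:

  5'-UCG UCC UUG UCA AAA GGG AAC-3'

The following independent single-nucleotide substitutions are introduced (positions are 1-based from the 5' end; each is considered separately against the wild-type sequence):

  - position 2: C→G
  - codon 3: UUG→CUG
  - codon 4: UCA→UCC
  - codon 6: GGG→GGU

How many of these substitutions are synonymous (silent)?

Codon 1: UCG (Ser) → UGG (Trp) — missense.
Codon 3: UUG (Leu) → CUG (Leu) — synonymous.
Codon 4: UCA (Ser) → UCC (Ser) — synonymous.
Codon 6: GGG (Gly) → GGU (Gly) — synonymous.
Synonymous: 3 of 4.

3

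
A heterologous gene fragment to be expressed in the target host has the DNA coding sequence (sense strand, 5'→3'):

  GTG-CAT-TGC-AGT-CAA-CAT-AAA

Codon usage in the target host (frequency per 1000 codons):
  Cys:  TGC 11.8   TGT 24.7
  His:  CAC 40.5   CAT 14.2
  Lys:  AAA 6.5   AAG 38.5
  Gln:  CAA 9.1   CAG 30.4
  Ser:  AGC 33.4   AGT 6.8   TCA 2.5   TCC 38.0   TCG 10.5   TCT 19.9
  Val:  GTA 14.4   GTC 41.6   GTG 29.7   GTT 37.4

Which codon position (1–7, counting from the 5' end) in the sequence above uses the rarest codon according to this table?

7

Codon 1 GTG (Val): 29.7 per 1000.
Codon 2 CAT (His): 14.2 per 1000.
Codon 3 TGC (Cys): 11.8 per 1000.
Codon 4 AGT (Ser): 6.8 per 1000.
Codon 5 CAA (Gln): 9.1 per 1000.
Codon 6 CAT (His): 14.2 per 1000.
Codon 7 AAA (Lys): 6.5 per 1000.
Lowest frequency is 6.5 at codon 7.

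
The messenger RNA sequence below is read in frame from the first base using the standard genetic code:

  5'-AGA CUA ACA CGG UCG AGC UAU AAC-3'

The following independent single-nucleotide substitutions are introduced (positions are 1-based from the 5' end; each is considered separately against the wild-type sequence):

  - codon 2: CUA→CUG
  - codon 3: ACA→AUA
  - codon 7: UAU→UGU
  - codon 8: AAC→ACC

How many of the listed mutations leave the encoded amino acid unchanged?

1

Codon 2: CUA (Leu) → CUG (Leu) — synonymous.
Codon 3: ACA (Thr) → AUA (Ile) — missense.
Codon 7: UAU (Tyr) → UGU (Cys) — missense.
Codon 8: AAC (Asn) → ACC (Thr) — missense.
Synonymous: 1 of 4.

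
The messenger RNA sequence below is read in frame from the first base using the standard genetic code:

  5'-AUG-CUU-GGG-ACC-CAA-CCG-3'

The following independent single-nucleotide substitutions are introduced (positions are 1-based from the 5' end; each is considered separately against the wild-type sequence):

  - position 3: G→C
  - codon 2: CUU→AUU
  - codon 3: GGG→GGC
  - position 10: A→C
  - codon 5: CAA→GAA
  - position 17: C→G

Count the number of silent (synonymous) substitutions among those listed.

Codon 1: AUG (Met) → AUC (Ile) — missense.
Codon 2: CUU (Leu) → AUU (Ile) — missense.
Codon 3: GGG (Gly) → GGC (Gly) — synonymous.
Codon 4: ACC (Thr) → CCC (Pro) — missense.
Codon 5: CAA (Gln) → GAA (Glu) — missense.
Codon 6: CCG (Pro) → CGG (Arg) — missense.
Synonymous: 1 of 6.

1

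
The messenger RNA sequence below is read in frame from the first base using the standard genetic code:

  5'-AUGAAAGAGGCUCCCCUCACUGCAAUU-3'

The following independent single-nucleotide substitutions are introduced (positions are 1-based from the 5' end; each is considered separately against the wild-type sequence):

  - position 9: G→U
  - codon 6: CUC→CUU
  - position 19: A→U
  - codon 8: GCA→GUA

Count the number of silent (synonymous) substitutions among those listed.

Codon 3: GAG (Glu) → GAU (Asp) — missense.
Codon 6: CUC (Leu) → CUU (Leu) — synonymous.
Codon 7: ACU (Thr) → UCU (Ser) — missense.
Codon 8: GCA (Ala) → GUA (Val) — missense.
Synonymous: 1 of 4.

1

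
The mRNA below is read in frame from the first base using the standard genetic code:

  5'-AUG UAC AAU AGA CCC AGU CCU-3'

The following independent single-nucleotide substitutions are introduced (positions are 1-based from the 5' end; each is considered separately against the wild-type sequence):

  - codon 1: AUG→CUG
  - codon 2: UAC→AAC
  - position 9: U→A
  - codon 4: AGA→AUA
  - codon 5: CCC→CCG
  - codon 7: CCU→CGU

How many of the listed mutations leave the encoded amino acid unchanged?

1

Codon 1: AUG (Met) → CUG (Leu) — missense.
Codon 2: UAC (Tyr) → AAC (Asn) — missense.
Codon 3: AAU (Asn) → AAA (Lys) — missense.
Codon 4: AGA (Arg) → AUA (Ile) — missense.
Codon 5: CCC (Pro) → CCG (Pro) — synonymous.
Codon 7: CCU (Pro) → CGU (Arg) — missense.
Synonymous: 1 of 6.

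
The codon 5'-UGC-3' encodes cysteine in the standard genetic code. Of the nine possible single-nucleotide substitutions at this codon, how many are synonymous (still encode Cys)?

Position 1: none → 0 synonymous.
Position 2: none → 0 synonymous.
Position 3: UGU → 1 synonymous.
Total: 0 + 0 + 1 = 1.

1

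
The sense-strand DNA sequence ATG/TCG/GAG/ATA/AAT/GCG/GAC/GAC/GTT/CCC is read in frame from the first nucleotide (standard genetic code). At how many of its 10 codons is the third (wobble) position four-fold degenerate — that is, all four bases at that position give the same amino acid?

4

Codon 1 ATG (Met): third position 1-fold.
Codon 2 TCG (Ser): third position 4-fold.
Codon 3 GAG (Glu): third position 2-fold.
Codon 4 ATA (Ile): third position 3-fold.
Codon 5 AAT (Asn): third position 2-fold.
Codon 6 GCG (Ala): third position 4-fold.
Codon 7 GAC (Asp): third position 2-fold.
Codon 8 GAC (Asp): third position 2-fold.
Codon 9 GTT (Val): third position 4-fold.
Codon 10 CCC (Pro): third position 4-fold.
Four-fold degenerate third positions: 4.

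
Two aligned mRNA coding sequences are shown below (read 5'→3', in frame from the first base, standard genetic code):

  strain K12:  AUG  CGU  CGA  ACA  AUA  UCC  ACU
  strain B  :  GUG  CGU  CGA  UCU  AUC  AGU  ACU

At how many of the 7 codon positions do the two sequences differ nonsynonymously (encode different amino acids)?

Codon 1: AUG Met / GUG Val — nonsynonymous.
Codon 2: CGU Arg / CGU Arg — identical.
Codon 3: CGA Arg / CGA Arg — identical.
Codon 4: ACA Thr / UCU Ser — nonsynonymous.
Codon 5: AUA Ile / AUC Ile — synonymous.
Codon 6: UCC Ser / AGU Ser — synonymous.
Codon 7: ACU Thr / ACU Thr — identical.
Nonsynonymous differences: 2.

2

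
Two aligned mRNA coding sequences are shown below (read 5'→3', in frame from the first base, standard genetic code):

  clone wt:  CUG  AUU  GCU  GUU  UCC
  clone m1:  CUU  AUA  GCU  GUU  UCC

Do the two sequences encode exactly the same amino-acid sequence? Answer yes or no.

Codon 1: CUG Leu / CUU Leu — synonymous.
Codon 2: AUU Ile / AUA Ile — synonymous.
Codon 3: GCU Ala / GCU Ala — identical.
Codon 4: GUU Val / GUU Val — identical.
Codon 5: UCC Ser / UCC Ser — identical.
Nonsynonymous differences: 0 → same protein.

yes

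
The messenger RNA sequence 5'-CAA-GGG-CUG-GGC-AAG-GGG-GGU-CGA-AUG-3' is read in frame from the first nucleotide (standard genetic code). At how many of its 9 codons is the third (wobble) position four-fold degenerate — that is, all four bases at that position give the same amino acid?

Codon 1 CAA (Gln): third position 2-fold.
Codon 2 GGG (Gly): third position 4-fold.
Codon 3 CUG (Leu): third position 4-fold.
Codon 4 GGC (Gly): third position 4-fold.
Codon 5 AAG (Lys): third position 2-fold.
Codon 6 GGG (Gly): third position 4-fold.
Codon 7 GGU (Gly): third position 4-fold.
Codon 8 CGA (Arg): third position 4-fold.
Codon 9 AUG (Met): third position 1-fold.
Four-fold degenerate third positions: 6.

6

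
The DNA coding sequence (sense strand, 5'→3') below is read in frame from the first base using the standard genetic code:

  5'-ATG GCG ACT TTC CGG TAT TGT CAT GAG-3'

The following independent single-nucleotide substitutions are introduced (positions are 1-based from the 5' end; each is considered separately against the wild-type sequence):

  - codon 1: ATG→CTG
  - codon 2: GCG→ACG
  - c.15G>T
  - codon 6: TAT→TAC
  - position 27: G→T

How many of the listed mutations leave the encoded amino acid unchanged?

Codon 1: ATG (Met) → CTG (Leu) — missense.
Codon 2: GCG (Ala) → ACG (Thr) — missense.
Codon 5: CGG (Arg) → CGT (Arg) — synonymous.
Codon 6: TAT (Tyr) → TAC (Tyr) — synonymous.
Codon 9: GAG (Glu) → GAT (Asp) — missense.
Synonymous: 2 of 5.

2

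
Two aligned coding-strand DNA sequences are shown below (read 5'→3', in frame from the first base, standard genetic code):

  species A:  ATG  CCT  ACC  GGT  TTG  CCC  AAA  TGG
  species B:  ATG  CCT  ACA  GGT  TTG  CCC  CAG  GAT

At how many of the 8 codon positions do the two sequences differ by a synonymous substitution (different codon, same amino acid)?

Codon 1: ATG Met / ATG Met — identical.
Codon 2: CCT Pro / CCT Pro — identical.
Codon 3: ACC Thr / ACA Thr — synonymous.
Codon 4: GGT Gly / GGT Gly — identical.
Codon 5: TTG Leu / TTG Leu — identical.
Codon 6: CCC Pro / CCC Pro — identical.
Codon 7: AAA Lys / CAG Gln — nonsynonymous.
Codon 8: TGG Trp / GAT Asp — nonsynonymous.
Synonymous differences: 1.

1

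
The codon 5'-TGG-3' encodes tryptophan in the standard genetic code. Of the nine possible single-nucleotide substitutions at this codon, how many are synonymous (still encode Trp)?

0

Position 1: none → 0 synonymous.
Position 2: none → 0 synonymous.
Position 3: none → 0 synonymous.
Total: 0 + 0 + 0 = 0.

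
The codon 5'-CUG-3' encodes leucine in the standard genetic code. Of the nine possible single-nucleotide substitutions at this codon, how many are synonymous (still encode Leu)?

4

Position 1: UUG → 1 synonymous.
Position 2: none → 0 synonymous.
Position 3: CUU, CUC, CUA → 3 synonymous.
Total: 1 + 0 + 3 = 4.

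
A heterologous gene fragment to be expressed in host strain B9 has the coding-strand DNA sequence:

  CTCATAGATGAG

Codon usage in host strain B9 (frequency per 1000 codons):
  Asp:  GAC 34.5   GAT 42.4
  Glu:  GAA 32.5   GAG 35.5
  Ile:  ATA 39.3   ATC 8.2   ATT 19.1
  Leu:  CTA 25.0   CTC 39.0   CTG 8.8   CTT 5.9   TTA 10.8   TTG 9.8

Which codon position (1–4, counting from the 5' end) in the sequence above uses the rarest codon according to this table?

Codon 1 CTC (Leu): 39.0 per 1000.
Codon 2 ATA (Ile): 39.3 per 1000.
Codon 3 GAT (Asp): 42.4 per 1000.
Codon 4 GAG (Glu): 35.5 per 1000.
Lowest frequency is 35.5 at codon 4.

4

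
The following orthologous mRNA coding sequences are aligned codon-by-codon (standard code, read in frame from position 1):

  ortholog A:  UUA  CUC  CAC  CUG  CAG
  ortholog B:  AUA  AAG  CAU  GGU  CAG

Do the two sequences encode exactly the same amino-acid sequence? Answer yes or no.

no

Codon 1: UUA Leu / AUA Ile — nonsynonymous.
Codon 2: CUC Leu / AAG Lys — nonsynonymous.
Codon 3: CAC His / CAU His — synonymous.
Codon 4: CUG Leu / GGU Gly — nonsynonymous.
Codon 5: CAG Gln / CAG Gln — identical.
Nonsynonymous differences: 3 → different protein.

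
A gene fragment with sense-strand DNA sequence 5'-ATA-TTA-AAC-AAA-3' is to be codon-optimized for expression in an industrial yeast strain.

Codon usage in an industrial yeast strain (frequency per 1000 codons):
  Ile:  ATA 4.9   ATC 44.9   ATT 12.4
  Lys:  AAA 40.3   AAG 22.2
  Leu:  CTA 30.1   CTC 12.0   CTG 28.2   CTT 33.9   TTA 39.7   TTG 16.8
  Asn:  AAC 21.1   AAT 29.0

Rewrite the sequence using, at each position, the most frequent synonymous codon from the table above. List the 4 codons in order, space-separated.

ATC TTA AAT AAA

Codon 1 (Ile): best is ATC at 44.9.
Codon 2 (Leu): best is TTA at 39.7.
Codon 3 (Asn): best is AAT at 29.0.
Codon 4 (Lys): best is AAA at 40.3.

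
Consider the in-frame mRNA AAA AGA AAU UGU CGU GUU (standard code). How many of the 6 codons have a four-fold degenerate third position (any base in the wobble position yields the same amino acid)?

Codon 1 AAA (Lys): third position 2-fold.
Codon 2 AGA (Arg): third position 2-fold.
Codon 3 AAU (Asn): third position 2-fold.
Codon 4 UGU (Cys): third position 2-fold.
Codon 5 CGU (Arg): third position 4-fold.
Codon 6 GUU (Val): third position 4-fold.
Four-fold degenerate third positions: 2.

2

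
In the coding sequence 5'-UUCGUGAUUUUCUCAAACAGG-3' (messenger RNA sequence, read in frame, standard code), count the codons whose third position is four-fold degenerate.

2

Codon 1 UUC (Phe): third position 2-fold.
Codon 2 GUG (Val): third position 4-fold.
Codon 3 AUU (Ile): third position 3-fold.
Codon 4 UUC (Phe): third position 2-fold.
Codon 5 UCA (Ser): third position 4-fold.
Codon 6 AAC (Asn): third position 2-fold.
Codon 7 AGG (Arg): third position 2-fold.
Four-fold degenerate third positions: 2.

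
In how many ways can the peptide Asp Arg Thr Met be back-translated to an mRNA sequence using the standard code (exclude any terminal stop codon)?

Asp: 2 codons.
Arg: 6 codons.
Thr: 4 codons.
Met: 1 codon.
2 × 6 × 4 × 1 = 48.

48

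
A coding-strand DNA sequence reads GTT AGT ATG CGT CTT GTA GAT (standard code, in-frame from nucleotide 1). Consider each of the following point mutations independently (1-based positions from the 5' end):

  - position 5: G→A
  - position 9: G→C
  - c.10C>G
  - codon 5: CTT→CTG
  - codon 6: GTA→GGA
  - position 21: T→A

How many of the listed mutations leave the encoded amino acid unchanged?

Codon 2: AGT (Ser) → AAT (Asn) — missense.
Codon 3: ATG (Met) → ATC (Ile) — missense.
Codon 4: CGT (Arg) → GGT (Gly) — missense.
Codon 5: CTT (Leu) → CTG (Leu) — synonymous.
Codon 6: GTA (Val) → GGA (Gly) — missense.
Codon 7: GAT (Asp) → GAA (Glu) — missense.
Synonymous: 1 of 6.

1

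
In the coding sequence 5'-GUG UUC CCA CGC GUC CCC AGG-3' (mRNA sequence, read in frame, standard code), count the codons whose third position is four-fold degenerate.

5

Codon 1 GUG (Val): third position 4-fold.
Codon 2 UUC (Phe): third position 2-fold.
Codon 3 CCA (Pro): third position 4-fold.
Codon 4 CGC (Arg): third position 4-fold.
Codon 5 GUC (Val): third position 4-fold.
Codon 6 CCC (Pro): third position 4-fold.
Codon 7 AGG (Arg): third position 2-fold.
Four-fold degenerate third positions: 5.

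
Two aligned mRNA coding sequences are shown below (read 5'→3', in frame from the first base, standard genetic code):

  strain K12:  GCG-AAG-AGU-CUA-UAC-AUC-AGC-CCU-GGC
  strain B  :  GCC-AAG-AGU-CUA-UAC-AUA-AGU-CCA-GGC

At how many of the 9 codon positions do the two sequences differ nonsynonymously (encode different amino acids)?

Codon 1: GCG Ala / GCC Ala — synonymous.
Codon 2: AAG Lys / AAG Lys — identical.
Codon 3: AGU Ser / AGU Ser — identical.
Codon 4: CUA Leu / CUA Leu — identical.
Codon 5: UAC Tyr / UAC Tyr — identical.
Codon 6: AUC Ile / AUA Ile — synonymous.
Codon 7: AGC Ser / AGU Ser — synonymous.
Codon 8: CCU Pro / CCA Pro — synonymous.
Codon 9: GGC Gly / GGC Gly — identical.
Nonsynonymous differences: 0.

0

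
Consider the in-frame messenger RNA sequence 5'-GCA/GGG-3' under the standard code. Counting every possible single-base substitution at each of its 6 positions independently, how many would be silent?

Codon 1 (GCA, Ala): 3 synonymous substitutions.
Codon 2 (GGG, Gly): 3 synonymous substitutions.
Total: 3 + 3 = 6.

6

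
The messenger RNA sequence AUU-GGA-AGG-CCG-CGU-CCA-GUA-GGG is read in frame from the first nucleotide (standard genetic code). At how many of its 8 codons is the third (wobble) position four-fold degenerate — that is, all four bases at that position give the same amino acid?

Codon 1 AUU (Ile): third position 3-fold.
Codon 2 GGA (Gly): third position 4-fold.
Codon 3 AGG (Arg): third position 2-fold.
Codon 4 CCG (Pro): third position 4-fold.
Codon 5 CGU (Arg): third position 4-fold.
Codon 6 CCA (Pro): third position 4-fold.
Codon 7 GUA (Val): third position 4-fold.
Codon 8 GGG (Gly): third position 4-fold.
Four-fold degenerate third positions: 6.

6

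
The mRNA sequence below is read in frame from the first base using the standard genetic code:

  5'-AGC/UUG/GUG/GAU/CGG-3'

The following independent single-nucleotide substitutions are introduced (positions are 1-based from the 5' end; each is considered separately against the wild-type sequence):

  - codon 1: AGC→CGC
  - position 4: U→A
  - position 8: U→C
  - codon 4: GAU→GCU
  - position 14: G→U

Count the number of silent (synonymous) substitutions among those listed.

0

Codon 1: AGC (Ser) → CGC (Arg) — missense.
Codon 2: UUG (Leu) → AUG (Met) — missense.
Codon 3: GUG (Val) → GCG (Ala) — missense.
Codon 4: GAU (Asp) → GCU (Ala) — missense.
Codon 5: CGG (Arg) → CUG (Leu) — missense.
Synonymous: 0 of 5.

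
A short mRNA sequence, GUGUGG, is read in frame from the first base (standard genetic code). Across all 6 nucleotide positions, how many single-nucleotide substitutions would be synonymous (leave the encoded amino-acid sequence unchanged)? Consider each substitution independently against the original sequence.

3

Codon 1 (GUG, Val): 3 synonymous substitutions.
Codon 2 (UGG, Trp): 0 synonymous substitutions.
Total: 3 + 0 = 3.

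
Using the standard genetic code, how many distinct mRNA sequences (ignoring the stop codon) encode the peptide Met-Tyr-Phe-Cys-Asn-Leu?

96

Met: 1 codon.
Tyr: 2 codons.
Phe: 2 codons.
Cys: 2 codons.
Asn: 2 codons.
Leu: 6 codons.
1 × 2 × 2 × 2 × 2 × 6 = 96.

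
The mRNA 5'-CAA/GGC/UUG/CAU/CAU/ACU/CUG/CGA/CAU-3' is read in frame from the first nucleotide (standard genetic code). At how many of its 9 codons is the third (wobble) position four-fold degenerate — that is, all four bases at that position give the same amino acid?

4

Codon 1 CAA (Gln): third position 2-fold.
Codon 2 GGC (Gly): third position 4-fold.
Codon 3 UUG (Leu): third position 2-fold.
Codon 4 CAU (His): third position 2-fold.
Codon 5 CAU (His): third position 2-fold.
Codon 6 ACU (Thr): third position 4-fold.
Codon 7 CUG (Leu): third position 4-fold.
Codon 8 CGA (Arg): third position 4-fold.
Codon 9 CAU (His): third position 2-fold.
Four-fold degenerate third positions: 4.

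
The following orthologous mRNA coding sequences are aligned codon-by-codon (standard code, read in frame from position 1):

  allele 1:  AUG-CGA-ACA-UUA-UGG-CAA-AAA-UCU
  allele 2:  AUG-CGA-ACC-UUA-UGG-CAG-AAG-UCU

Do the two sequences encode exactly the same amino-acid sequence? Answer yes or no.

Codon 1: AUG Met / AUG Met — identical.
Codon 2: CGA Arg / CGA Arg — identical.
Codon 3: ACA Thr / ACC Thr — synonymous.
Codon 4: UUA Leu / UUA Leu — identical.
Codon 5: UGG Trp / UGG Trp — identical.
Codon 6: CAA Gln / CAG Gln — synonymous.
Codon 7: AAA Lys / AAG Lys — synonymous.
Codon 8: UCU Ser / UCU Ser — identical.
Nonsynonymous differences: 0 → same protein.

yes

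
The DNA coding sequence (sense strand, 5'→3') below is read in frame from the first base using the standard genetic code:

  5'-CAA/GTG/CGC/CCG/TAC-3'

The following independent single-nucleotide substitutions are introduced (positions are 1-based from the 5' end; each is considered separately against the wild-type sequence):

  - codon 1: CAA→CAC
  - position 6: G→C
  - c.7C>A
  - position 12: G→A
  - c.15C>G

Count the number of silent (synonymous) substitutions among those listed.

Codon 1: CAA (Gln) → CAC (His) — missense.
Codon 2: GTG (Val) → GTC (Val) — synonymous.
Codon 3: CGC (Arg) → AGC (Ser) — missense.
Codon 4: CCG (Pro) → CCA (Pro) — synonymous.
Codon 5: TAC (Tyr) → TAG (Stop) — nonsense.
Synonymous: 2 of 5.

2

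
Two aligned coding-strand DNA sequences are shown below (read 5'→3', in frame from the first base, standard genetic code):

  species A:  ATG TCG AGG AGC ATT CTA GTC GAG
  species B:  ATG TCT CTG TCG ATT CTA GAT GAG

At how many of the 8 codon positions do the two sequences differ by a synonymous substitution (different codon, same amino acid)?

2

Codon 1: ATG Met / ATG Met — identical.
Codon 2: TCG Ser / TCT Ser — synonymous.
Codon 3: AGG Arg / CTG Leu — nonsynonymous.
Codon 4: AGC Ser / TCG Ser — synonymous.
Codon 5: ATT Ile / ATT Ile — identical.
Codon 6: CTA Leu / CTA Leu — identical.
Codon 7: GTC Val / GAT Asp — nonsynonymous.
Codon 8: GAG Glu / GAG Glu — identical.
Synonymous differences: 2.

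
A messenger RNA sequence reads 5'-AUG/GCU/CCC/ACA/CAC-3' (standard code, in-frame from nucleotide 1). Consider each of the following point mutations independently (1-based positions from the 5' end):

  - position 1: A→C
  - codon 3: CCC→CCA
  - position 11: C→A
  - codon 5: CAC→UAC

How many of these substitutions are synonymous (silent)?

Codon 1: AUG (Met) → CUG (Leu) — missense.
Codon 3: CCC (Pro) → CCA (Pro) — synonymous.
Codon 4: ACA (Thr) → AAA (Lys) — missense.
Codon 5: CAC (His) → UAC (Tyr) — missense.
Synonymous: 1 of 4.

1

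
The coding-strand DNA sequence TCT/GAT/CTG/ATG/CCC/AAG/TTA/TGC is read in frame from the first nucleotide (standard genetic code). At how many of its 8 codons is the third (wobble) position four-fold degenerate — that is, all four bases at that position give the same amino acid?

3

Codon 1 TCT (Ser): third position 4-fold.
Codon 2 GAT (Asp): third position 2-fold.
Codon 3 CTG (Leu): third position 4-fold.
Codon 4 ATG (Met): third position 1-fold.
Codon 5 CCC (Pro): third position 4-fold.
Codon 6 AAG (Lys): third position 2-fold.
Codon 7 TTA (Leu): third position 2-fold.
Codon 8 TGC (Cys): third position 2-fold.
Four-fold degenerate third positions: 3.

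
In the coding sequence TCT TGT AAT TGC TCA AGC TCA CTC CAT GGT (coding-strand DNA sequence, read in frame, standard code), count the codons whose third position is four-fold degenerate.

Codon 1 TCT (Ser): third position 4-fold.
Codon 2 TGT (Cys): third position 2-fold.
Codon 3 AAT (Asn): third position 2-fold.
Codon 4 TGC (Cys): third position 2-fold.
Codon 5 TCA (Ser): third position 4-fold.
Codon 6 AGC (Ser): third position 2-fold.
Codon 7 TCA (Ser): third position 4-fold.
Codon 8 CTC (Leu): third position 4-fold.
Codon 9 CAT (His): third position 2-fold.
Codon 10 GGT (Gly): third position 4-fold.
Four-fold degenerate third positions: 5.

5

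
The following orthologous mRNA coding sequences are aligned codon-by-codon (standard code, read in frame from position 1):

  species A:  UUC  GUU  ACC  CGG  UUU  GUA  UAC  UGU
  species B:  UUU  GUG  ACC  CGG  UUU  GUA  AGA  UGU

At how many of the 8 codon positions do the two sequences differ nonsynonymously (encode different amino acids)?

Codon 1: UUC Phe / UUU Phe — synonymous.
Codon 2: GUU Val / GUG Val — synonymous.
Codon 3: ACC Thr / ACC Thr — identical.
Codon 4: CGG Arg / CGG Arg — identical.
Codon 5: UUU Phe / UUU Phe — identical.
Codon 6: GUA Val / GUA Val — identical.
Codon 7: UAC Tyr / AGA Arg — nonsynonymous.
Codon 8: UGU Cys / UGU Cys — identical.
Nonsynonymous differences: 1.

1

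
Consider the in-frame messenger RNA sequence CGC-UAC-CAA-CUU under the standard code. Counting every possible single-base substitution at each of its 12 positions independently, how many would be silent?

Codon 1 (CGC, Arg): 3 synonymous substitutions.
Codon 2 (UAC, Tyr): 1 synonymous substitution.
Codon 3 (CAA, Gln): 1 synonymous substitution.
Codon 4 (CUU, Leu): 3 synonymous substitutions.
Total: 3 + 1 + 1 + 3 = 8.

8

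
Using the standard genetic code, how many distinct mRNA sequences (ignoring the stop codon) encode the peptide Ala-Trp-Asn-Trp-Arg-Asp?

96

Ala: 4 codons.
Trp: 1 codon.
Asn: 2 codons.
Trp: 1 codon.
Arg: 6 codons.
Asp: 2 codons.
4 × 1 × 2 × 1 × 6 × 2 = 96.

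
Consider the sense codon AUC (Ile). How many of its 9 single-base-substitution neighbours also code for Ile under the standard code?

Position 1: none → 0 synonymous.
Position 2: none → 0 synonymous.
Position 3: AUU, AUA → 2 synonymous.
Total: 0 + 0 + 2 = 2.

2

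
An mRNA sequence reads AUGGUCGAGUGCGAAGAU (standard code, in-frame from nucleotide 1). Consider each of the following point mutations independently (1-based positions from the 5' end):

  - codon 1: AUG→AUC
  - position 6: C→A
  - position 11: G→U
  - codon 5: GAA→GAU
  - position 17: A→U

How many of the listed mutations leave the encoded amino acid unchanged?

1

Codon 1: AUG (Met) → AUC (Ile) — missense.
Codon 2: GUC (Val) → GUA (Val) — synonymous.
Codon 4: UGC (Cys) → UUC (Phe) — missense.
Codon 5: GAA (Glu) → GAU (Asp) — missense.
Codon 6: GAU (Asp) → GUU (Val) — missense.
Synonymous: 1 of 5.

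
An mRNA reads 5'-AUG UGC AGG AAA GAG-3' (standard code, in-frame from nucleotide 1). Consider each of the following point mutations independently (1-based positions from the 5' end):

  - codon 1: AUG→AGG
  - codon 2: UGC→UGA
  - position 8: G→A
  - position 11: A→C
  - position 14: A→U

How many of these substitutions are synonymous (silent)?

Codon 1: AUG (Met) → AGG (Arg) — missense.
Codon 2: UGC (Cys) → UGA (Stop) — nonsense.
Codon 3: AGG (Arg) → AAG (Lys) — missense.
Codon 4: AAA (Lys) → ACA (Thr) — missense.
Codon 5: GAG (Glu) → GUG (Val) — missense.
Synonymous: 0 of 5.

0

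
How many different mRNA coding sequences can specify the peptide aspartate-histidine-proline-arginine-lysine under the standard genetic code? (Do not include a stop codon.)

192

Asp: 2 codons.
His: 2 codons.
Pro: 4 codons.
Arg: 6 codons.
Lys: 2 codons.
2 × 2 × 4 × 6 × 2 = 192.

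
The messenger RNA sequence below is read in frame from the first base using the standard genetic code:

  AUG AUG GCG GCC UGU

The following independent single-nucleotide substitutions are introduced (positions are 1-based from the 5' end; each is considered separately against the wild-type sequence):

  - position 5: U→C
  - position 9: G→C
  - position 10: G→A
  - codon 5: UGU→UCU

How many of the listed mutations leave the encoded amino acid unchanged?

Codon 2: AUG (Met) → ACG (Thr) — missense.
Codon 3: GCG (Ala) → GCC (Ala) — synonymous.
Codon 4: GCC (Ala) → ACC (Thr) — missense.
Codon 5: UGU (Cys) → UCU (Ser) — missense.
Synonymous: 1 of 4.

1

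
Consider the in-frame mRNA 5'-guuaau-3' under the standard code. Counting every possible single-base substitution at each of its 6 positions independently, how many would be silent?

Codon 1 (GUU, Val): 3 synonymous substitutions.
Codon 2 (AAU, Asn): 1 synonymous substitution.
Total: 3 + 1 = 4.

4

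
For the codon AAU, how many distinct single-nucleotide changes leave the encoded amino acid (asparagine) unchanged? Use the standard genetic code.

Position 1: none → 0 synonymous.
Position 2: none → 0 synonymous.
Position 3: AAC → 1 synonymous.
Total: 0 + 0 + 1 = 1.

1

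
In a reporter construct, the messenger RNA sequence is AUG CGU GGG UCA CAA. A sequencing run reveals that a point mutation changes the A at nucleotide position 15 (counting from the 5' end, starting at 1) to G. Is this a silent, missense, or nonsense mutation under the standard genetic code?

Position 15 falls in codon 5: CAA → Gln.
After the substitution the codon is CAG → Gln.
Both encode Gln, so the change is synonymous.

silent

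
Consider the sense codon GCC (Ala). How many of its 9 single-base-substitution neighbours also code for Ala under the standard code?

Position 1: none → 0 synonymous.
Position 2: none → 0 synonymous.
Position 3: GCU, GCA, GCG → 3 synonymous.
Total: 0 + 0 + 3 = 3.

3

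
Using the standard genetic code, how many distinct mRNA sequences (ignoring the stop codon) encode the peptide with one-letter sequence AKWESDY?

Ala: 4 codons.
Lys: 2 codons.
Trp: 1 codon.
Glu: 2 codons.
Ser: 6 codons.
Asp: 2 codons.
Tyr: 2 codons.
4 × 2 × 1 × 2 × 6 × 2 × 2 = 384.

384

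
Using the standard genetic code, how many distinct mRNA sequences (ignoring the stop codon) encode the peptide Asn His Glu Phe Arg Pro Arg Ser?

13824

Asn: 2 codons.
His: 2 codons.
Glu: 2 codons.
Phe: 2 codons.
Arg: 6 codons.
Pro: 4 codons.
Arg: 6 codons.
Ser: 6 codons.
2 × 2 × 2 × 2 × 6 × 4 × 6 × 6 = 13824.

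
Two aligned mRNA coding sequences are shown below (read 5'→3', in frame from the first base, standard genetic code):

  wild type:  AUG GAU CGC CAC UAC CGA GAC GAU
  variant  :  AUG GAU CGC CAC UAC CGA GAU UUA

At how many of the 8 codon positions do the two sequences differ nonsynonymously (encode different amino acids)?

Codon 1: AUG Met / AUG Met — identical.
Codon 2: GAU Asp / GAU Asp — identical.
Codon 3: CGC Arg / CGC Arg — identical.
Codon 4: CAC His / CAC His — identical.
Codon 5: UAC Tyr / UAC Tyr — identical.
Codon 6: CGA Arg / CGA Arg — identical.
Codon 7: GAC Asp / GAU Asp — synonymous.
Codon 8: GAU Asp / UUA Leu — nonsynonymous.
Nonsynonymous differences: 1.

1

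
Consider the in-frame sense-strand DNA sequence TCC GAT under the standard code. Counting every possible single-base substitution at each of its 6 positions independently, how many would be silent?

4

Codon 1 (TCC, Ser): 3 synonymous substitutions.
Codon 2 (GAT, Asp): 1 synonymous substitution.
Total: 3 + 1 = 4.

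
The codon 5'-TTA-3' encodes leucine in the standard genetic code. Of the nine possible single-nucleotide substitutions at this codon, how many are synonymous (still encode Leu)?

2

Position 1: CTA → 1 synonymous.
Position 2: none → 0 synonymous.
Position 3: TTG → 1 synonymous.
Total: 1 + 0 + 1 = 2.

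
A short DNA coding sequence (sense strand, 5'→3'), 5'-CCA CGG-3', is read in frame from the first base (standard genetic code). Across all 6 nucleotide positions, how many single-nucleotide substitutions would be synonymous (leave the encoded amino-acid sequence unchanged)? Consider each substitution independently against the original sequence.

7

Codon 1 (CCA, Pro): 3 synonymous substitutions.
Codon 2 (CGG, Arg): 4 synonymous substitutions.
Total: 3 + 4 = 7.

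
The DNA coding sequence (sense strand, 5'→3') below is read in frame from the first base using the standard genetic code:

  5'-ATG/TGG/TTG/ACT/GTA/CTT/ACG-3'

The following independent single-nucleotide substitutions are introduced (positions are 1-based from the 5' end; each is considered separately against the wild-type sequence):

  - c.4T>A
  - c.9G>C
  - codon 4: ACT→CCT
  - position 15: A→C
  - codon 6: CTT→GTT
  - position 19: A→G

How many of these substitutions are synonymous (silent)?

Codon 2: TGG (Trp) → AGG (Arg) — missense.
Codon 3: TTG (Leu) → TTC (Phe) — missense.
Codon 4: ACT (Thr) → CCT (Pro) — missense.
Codon 5: GTA (Val) → GTC (Val) — synonymous.
Codon 6: CTT (Leu) → GTT (Val) — missense.
Codon 7: ACG (Thr) → GCG (Ala) — missense.
Synonymous: 1 of 6.

1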